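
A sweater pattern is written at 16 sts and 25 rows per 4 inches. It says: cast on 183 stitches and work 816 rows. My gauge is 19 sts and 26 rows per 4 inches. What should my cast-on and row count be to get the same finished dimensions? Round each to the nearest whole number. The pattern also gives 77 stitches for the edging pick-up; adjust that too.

Cast on 217 stitches; work 849 rows; edging pick-up 91 stitches.

Stitches: 183 × 19/16 = 217.31 → 217.
Rows: 816 × 26/25 = 848.64 → 849.
edging pick-up: 77 × 19/16 = 91.44 → 91.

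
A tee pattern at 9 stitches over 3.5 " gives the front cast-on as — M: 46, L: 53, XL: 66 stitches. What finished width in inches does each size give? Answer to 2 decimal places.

9/3.5 = 2.571 sts per in.
M: 46 / 2.571 = 17.889 → 17.89 in.
L: 53 / 2.571 = 20.611 → 20.61 in.
XL: 66 / 2.571 = 25.667 → 25.67 in.

M 17.89 inches; L 20.61 inches; XL 25.67 inches.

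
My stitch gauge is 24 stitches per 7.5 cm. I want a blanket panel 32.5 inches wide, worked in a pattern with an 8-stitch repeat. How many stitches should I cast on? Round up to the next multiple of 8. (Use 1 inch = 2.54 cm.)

32.5 in = 32.5 × 2.54 = 82.55 cm.
24 / 7.5 = 3.2 sts/cm.
82.55 × 3.2 = 264.16 sts.
→ 272.

Cast on 272 stitches.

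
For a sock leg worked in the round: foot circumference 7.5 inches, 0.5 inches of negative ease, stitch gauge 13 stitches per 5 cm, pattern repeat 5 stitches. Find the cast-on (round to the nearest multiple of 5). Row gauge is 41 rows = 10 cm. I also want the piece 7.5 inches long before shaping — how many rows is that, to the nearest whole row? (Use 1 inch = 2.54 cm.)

Finished = 7.5 − 0.5 = 7 inches.
7 inches × 2.54 = 17.78 cm.
13/5 = 2.6 sts per cm; 17.78 × 2.6 = 46.23 sts.
Nearest multiple of 5 → 45.
7.5 inches = 19.05 cm; × 4.1 = 78.11 → 78 rows.

Cast on 45 stitches; work 78 rows.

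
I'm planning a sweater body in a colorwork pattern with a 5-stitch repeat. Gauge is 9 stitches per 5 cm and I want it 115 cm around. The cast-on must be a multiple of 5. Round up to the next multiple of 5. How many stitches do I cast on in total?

210 stitches.

9 / 5 = 1.8 sts per cm.
115 × 1.8 = 207.00 sts.
Next multiple of 5: 210.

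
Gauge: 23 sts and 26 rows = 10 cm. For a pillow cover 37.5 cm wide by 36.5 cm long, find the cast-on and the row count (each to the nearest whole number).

Cast on 86 stitches and work 95 rows.

Stitch gauge = 23/10 = 2.3 sts/cm; 37.5 × 2.3 = 86.25 → 86 sts.
Row gauge = 26/10 = 2.6 rows/cm; 36.5 × 2.6 = 94.90 → 95 rows.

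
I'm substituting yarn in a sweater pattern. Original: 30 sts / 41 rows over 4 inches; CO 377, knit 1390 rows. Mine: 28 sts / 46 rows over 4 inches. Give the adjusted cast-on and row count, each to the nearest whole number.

Stitches: 377 × 28/30 = 351.87 → 352.
Rows: 1390 × 46/41 = 1559.51 → 1560.

Cast on 352 stitches; work 1560 rows.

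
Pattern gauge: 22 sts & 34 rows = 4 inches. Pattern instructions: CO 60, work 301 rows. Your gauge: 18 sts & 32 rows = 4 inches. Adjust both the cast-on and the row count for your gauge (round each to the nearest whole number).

Cast on 49 stitches; work 283 rows.

Stitches: 60 × 18/22 = 49.09 → 49.
Rows: 301 × 32/34 = 283.29 → 283.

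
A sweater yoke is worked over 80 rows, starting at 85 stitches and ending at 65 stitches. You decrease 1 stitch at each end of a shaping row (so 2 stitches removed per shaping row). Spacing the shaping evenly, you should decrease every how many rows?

Stitches to remove: |65 − 85| = 20.
Shaping rows needed: 20 / 2 = 10.
80 rows / 10 = every 8 rows.

Decrease every 8th row.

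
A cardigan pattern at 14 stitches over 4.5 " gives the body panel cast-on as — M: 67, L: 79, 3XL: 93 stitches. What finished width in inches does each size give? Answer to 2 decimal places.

14/4.5 = 3.111 sts per in.
M: 67 / 3.111 = 21.536 → 21.54 in.
L: 79 / 3.111 = 25.393 → 25.39 in.
3XL: 93 / 3.111 = 29.893 → 29.89 in.

M 21.54 inches; L 25.39 inches; 3XL 29.89 inches.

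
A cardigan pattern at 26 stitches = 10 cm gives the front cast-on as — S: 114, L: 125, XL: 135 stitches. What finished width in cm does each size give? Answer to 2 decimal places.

26/10 = 2.6 sts per cm.
S: 114 / 2.6 = 43.846 → 43.85 cm.
L: 125 / 2.6 = 48.077 → 48.08 cm.
XL: 135 / 2.6 = 51.923 → 51.92 cm.

S 43.85 cm; L 48.08 cm; XL 51.92 cm.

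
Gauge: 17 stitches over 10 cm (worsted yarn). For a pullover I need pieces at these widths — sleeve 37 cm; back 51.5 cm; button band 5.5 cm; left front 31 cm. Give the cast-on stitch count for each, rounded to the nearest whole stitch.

sleeve 63; back 88; button band 9; left front 53.

Rate = 17/10 = 1.7 sts per cm.
sleeve: 37 × 1.7 = 62.90 → 63.
back: 51.5 × 1.7 = 87.55 → 88.
button band: 5.5 × 1.7 = 9.35 → 9.
left front: 31 × 1.7 = 52.70 → 53.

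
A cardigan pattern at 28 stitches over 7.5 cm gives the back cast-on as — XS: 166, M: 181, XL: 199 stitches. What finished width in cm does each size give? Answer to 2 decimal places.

28/7.5 = 3.733 sts per cm.
XS: 166 / 3.733 = 44.464 → 44.46 cm.
M: 181 / 3.733 = 48.482 → 48.48 cm.
XL: 199 / 3.733 = 53.304 → 53.30 cm.

XS 44.46 cm; M 48.48 cm; XL 53.30 cm.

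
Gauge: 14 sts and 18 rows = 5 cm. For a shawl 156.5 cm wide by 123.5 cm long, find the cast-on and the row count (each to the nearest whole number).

Cast on 438 stitches and work 445 rows.

Stitch gauge = 14/5 = 2.8 sts/cm; 156.5 × 2.8 = 438.20 → 438 sts.
Row gauge = 18/5 = 3.6 rows/cm; 123.5 × 3.6 = 444.60 → 445 rows.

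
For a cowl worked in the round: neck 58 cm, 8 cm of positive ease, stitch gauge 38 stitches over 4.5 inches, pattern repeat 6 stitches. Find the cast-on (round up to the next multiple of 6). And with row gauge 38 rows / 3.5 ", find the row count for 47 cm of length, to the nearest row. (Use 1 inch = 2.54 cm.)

Cast on 222 stitches; work 201 rows.

Finished = 58 + 8 = 66 cm.
66 cm × 1/2.54 = 25.98 inches.
38/4.5 = 8.444 sts per in; 25.98 × 8.444 = 219.42 sts.
Next multiple of 6 → 222.
47 cm = 18.50 inches; × 10.857 = 200.90 → 201 rows.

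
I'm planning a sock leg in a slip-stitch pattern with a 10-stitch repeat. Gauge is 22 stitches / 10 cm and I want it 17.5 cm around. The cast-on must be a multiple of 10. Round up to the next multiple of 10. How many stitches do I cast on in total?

CO 40 sts.

22 / 10 = 2.2 sts per cm.
17.5 × 2.2 = 38.50 sts.
Next multiple of 10: 40.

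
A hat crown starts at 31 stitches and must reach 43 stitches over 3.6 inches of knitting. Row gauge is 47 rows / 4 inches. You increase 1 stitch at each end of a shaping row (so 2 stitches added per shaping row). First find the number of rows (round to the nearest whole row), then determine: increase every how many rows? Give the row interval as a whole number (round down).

Increase every 7th row.

Rows = 3.6 × 11.75 = 42.3 → 42 rows.
Stitches to add: 12 → 6 shaping rows (at 2 st each).
42 / 6 = 7.00 → every 7 rows.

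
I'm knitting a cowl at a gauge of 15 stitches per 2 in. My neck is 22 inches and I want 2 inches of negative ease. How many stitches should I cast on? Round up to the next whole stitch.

Finished = 22 − 2 = 20 in.
15 / 2 = 7.5 sts per inch.
20.00 × 7.5 = 150.00 sts.

150 stitches.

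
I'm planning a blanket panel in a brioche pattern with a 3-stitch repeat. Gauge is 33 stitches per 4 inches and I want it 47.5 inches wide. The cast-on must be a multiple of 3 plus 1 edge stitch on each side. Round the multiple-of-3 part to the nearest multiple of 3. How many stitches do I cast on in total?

33 / 4 = 8.25 sts per inch.
47.5 × 8.25 = 391.88 sts.
Less 2 edge sts → 389.88 for the repeat.
Nearest multiple of 3: 390.
Add back 2 edge sts → 392.

Cast on 392 stitches.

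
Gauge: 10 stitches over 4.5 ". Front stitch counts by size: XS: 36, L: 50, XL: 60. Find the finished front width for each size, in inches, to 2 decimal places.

10/4.5 = 2.222 sts per in.
XS: 36 / 2.222 = 16.200 → 16.20 in.
L: 50 / 2.222 = 22.500 → 22.50 in.
XL: 60 / 2.222 = 27.000 → 27.00 in.

XS 16.20 inches; L 22.50 inches; XL 27.00 inches.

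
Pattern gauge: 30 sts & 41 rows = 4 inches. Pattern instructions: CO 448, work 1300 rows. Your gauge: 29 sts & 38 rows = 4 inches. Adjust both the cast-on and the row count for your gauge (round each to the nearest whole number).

Stitches: 448 × 29/30 = 433.07 → 433.
Rows: 1300 × 38/41 = 1204.88 → 1205.

Cast on 433 stitches; work 1205 rows.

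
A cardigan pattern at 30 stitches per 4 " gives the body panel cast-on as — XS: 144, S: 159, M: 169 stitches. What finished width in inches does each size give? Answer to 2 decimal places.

XS 19.20 inches; S 21.20 inches; M 22.53 inches.

30/4 = 7.5 sts per in.
XS: 144 / 7.5 = 19.200 → 19.20 in.
S: 159 / 7.5 = 21.200 → 21.20 in.
M: 169 / 7.5 = 22.533 → 22.53 in.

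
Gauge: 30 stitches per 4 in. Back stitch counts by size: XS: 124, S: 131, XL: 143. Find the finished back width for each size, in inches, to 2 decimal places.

30/4 = 7.5 sts per in.
XS: 124 / 7.5 = 16.533 → 16.53 in.
S: 131 / 7.5 = 17.467 → 17.47 in.
XL: 143 / 7.5 = 19.067 → 19.07 in.

XS 16.53 inches; S 17.47 inches; XL 19.07 inches.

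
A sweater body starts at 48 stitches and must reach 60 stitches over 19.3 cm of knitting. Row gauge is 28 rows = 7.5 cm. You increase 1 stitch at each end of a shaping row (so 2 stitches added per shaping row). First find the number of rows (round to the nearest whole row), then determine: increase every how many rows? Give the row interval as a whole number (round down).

Increase every 12th row.

Rows = 19.3 × 3.733 = 72.1 → 72 rows.
Stitches to add: 12 → 6 shaping rows (at 2 st each).
72 / 6 = 12.00 → every 12 rows.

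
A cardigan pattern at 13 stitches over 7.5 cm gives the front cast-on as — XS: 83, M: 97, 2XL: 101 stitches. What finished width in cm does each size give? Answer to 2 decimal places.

XS 47.88 cm; M 55.96 cm; 2XL 58.27 cm.

13/7.5 = 1.733 sts per cm.
XS: 83 / 1.733 = 47.885 → 47.88 cm.
M: 97 / 1.733 = 55.962 → 55.96 cm.
2XL: 101 / 1.733 = 58.269 → 58.27 cm.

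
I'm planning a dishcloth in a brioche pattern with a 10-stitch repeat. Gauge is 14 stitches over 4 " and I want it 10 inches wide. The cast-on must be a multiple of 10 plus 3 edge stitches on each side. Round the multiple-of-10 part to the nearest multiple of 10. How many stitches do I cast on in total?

CO 36 sts.

14 / 4 = 3.5 sts per inch.
10 × 3.5 = 35.00 sts.
Less 6 edge sts → 29.00 for the repeat.
Nearest multiple of 10: 30.
Add back 6 edge sts → 36.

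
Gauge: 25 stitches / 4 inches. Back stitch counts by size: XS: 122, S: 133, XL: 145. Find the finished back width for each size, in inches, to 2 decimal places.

XS 19.52 inches; S 21.28 inches; XL 23.20 inches.

25/4 = 6.25 sts per in.
XS: 122 / 6.25 = 19.520 → 19.52 in.
S: 133 / 6.25 = 21.280 → 21.28 in.
XL: 145 / 6.25 = 23.200 → 23.20 in.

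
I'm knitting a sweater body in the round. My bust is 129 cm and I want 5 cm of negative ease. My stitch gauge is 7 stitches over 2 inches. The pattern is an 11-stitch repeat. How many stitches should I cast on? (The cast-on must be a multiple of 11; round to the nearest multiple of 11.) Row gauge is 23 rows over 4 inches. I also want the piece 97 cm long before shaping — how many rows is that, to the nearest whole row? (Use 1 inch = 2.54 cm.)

Finished = 129 − 5 = 124 cm.
124 cm × 1/2.54 = 48.82 inches.
7/2 = 3.5 sts per in; 48.82 × 3.5 = 170.87 sts.
Nearest multiple of 11 → 176.
97 cm = 38.19 inches; × 5.75 = 219.59 → 220 rows.

Cast on 176 stitches; work 220 rows.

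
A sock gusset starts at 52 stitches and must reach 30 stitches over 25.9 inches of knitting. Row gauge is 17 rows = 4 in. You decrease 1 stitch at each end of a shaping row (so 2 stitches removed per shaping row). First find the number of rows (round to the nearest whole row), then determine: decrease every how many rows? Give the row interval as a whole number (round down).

Rows = 25.9 × 4.25 = 110.1 → 110 rows.
Stitches to remove: 22 → 11 shaping rows (at 2 st each).
110 / 11 = 10.00 → every 10 rows.

Decrease every 10th row.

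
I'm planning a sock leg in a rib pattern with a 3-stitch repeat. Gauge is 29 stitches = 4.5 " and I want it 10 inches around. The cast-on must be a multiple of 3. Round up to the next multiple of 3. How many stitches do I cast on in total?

29 / 4.5 = 6.444 sts per inch.
10 × 6.444 = 64.44 sts.
Next multiple of 3: 66.

Cast on 66 stitches.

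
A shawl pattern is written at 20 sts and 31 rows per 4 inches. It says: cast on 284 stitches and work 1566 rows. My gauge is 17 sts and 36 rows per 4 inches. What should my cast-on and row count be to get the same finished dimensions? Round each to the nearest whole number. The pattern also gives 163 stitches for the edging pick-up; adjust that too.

Stitches: 284 × 17/20 = 241.40 → 241.
Rows: 1566 × 36/31 = 1818.58 → 1819.
edging pick-up: 163 × 17/20 = 138.55 → 139.

Cast on 241 stitches; work 1819 rows; edging pick-up 139 stitches.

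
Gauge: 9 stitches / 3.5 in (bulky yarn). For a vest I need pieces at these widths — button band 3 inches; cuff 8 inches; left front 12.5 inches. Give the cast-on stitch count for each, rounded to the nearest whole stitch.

button band 8; cuff 21; left front 32.

Rate = 9/3.5 = 2.571 sts per in.
button band: 3 × 2.571 = 7.71 → 8.
cuff: 8 × 2.571 = 20.57 → 21.
left front: 12.5 × 2.571 = 32.14 → 32.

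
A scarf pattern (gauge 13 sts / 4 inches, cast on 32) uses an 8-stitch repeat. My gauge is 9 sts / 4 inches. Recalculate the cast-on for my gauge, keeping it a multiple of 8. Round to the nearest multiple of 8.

24 stitches.

32 × 9 / 13 = 22.15.
Nearest multiple of 8: 24.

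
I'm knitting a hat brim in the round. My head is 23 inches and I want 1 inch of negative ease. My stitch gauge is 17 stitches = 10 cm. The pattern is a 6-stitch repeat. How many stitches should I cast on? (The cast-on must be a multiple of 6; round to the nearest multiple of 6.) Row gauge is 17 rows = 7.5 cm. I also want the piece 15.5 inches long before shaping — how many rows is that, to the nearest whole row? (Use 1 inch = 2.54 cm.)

Finished = 23 − 1 = 22 inches.
22 inches × 2.54 = 55.88 cm.
17/10 = 1.7 sts per cm; 55.88 × 1.7 = 95.00 sts.
Nearest multiple of 6 → 96.
15.5 inches = 39.37 cm; × 2.267 = 89.24 → 89 rows.

Cast on 96 stitches; work 89 rows.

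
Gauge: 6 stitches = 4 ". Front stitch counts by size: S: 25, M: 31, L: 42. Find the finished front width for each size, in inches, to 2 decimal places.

S 16.67 inches; M 20.67 inches; L 28.00 inches.

6/4 = 1.5 sts per in.
S: 25 / 1.5 = 16.667 → 16.67 in.
M: 31 / 1.5 = 20.667 → 20.67 in.
L: 42 / 1.5 = 28.000 → 28.00 in.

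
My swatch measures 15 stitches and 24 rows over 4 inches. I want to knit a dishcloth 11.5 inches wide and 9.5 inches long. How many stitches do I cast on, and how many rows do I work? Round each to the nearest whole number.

Stitch gauge = 15/4 = 3.75 sts/in; 11.5 × 3.75 = 43.12 → 43 sts.
Row gauge = 24/4 = 6 rows/in; 9.5 × 6 = 57.00 → 57 rows.

Cast on 43 stitches and work 57 rows.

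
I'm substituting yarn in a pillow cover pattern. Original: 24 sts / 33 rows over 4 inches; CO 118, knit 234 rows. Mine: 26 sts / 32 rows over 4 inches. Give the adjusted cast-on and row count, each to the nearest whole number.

Stitches: 118 × 26/24 = 127.83 → 128.
Rows: 234 × 32/33 = 226.91 → 227.

Cast on 128 stitches; work 227 rows.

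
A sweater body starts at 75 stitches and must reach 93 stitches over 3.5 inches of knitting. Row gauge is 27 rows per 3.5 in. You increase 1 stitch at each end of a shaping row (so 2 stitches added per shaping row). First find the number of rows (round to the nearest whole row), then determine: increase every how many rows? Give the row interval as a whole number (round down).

Increase every 3rd row.

Rows = 3.5 × 7.714 = 27.0 → 27 rows.
Stitches to add: 18 → 9 shaping rows (at 2 st each).
27 / 9 = 3.00 → every 3 rows.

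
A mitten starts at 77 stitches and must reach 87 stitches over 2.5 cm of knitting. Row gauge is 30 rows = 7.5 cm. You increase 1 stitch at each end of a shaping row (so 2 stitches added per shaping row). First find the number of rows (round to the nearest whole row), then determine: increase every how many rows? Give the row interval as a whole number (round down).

Rows = 2.5 × 4 = 10.0 → 10 rows.
Stitches to add: 10 → 5 shaping rows (at 2 st each).
10 / 5 = 2.00 → every 2 rows.

Increase every 2nd row.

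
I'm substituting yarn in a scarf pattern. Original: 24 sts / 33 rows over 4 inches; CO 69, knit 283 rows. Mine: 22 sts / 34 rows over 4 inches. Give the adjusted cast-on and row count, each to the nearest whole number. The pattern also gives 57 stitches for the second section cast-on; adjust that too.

Stitches: 69 × 22/24 = 63.25 → 63.
Rows: 283 × 34/33 = 291.58 → 292.
second section cast-on: 57 × 22/24 = 52.25 → 52.

Cast on 63 stitches; work 292 rows; second section cast-on 52 stitches.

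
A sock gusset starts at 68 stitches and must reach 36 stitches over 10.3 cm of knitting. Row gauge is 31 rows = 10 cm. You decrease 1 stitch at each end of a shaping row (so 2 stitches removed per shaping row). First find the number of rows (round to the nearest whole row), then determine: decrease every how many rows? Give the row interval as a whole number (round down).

Decrease every 2nd row.

Rows = 10.3 × 3.1 = 31.9 → 32 rows.
Stitches to remove: 32 → 16 shaping rows (at 2 st each).
32 / 16 = 2.00 → every 2 rows.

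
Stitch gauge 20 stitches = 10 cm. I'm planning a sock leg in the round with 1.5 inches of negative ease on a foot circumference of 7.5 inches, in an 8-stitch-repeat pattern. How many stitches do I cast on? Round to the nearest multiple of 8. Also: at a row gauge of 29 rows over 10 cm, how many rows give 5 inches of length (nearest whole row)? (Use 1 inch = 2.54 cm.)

Cast on 32 stitches; work 37 rows.

Finished = 7.5 − 1.5 = 6 inches.
6 inches × 2.54 = 15.24 cm.
20/10 = 2 sts per cm; 15.24 × 2 = 30.48 sts.
Nearest multiple of 8 → 32.
5 inches = 12.70 cm; × 2.9 = 36.83 → 37 rows.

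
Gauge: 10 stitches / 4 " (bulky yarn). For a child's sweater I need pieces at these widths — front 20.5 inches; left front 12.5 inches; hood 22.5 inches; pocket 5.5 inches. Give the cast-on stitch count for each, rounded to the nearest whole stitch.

front 51; left front 31; hood 56; pocket 14.

Rate = 10/4 = 2.5 sts per in.
front: 20.5 × 2.5 = 51.25 → 51.
left front: 12.5 × 2.5 = 31.25 → 31.
hood: 22.5 × 2.5 = 56.25 → 56.
pocket: 5.5 × 2.5 = 13.75 → 14.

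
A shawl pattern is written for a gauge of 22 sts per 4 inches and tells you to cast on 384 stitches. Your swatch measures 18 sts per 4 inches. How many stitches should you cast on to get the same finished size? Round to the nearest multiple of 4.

Scale factor = 18 / 22 = 0.818.
384 × 18 / 22 = 314.18 sts.
→ 316 sts.

CO 316 sts.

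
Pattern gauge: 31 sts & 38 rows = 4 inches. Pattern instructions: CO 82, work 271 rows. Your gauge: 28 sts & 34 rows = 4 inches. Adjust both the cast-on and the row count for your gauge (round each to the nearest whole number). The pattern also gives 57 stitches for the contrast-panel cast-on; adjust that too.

Stitches: 82 × 28/31 = 74.06 → 74.
Rows: 271 × 34/38 = 242.47 → 242.
contrast-panel cast-on: 57 × 28/31 = 51.48 → 51.

Cast on 74 stitches; work 242 rows; contrast-panel cast-on 51 stitches.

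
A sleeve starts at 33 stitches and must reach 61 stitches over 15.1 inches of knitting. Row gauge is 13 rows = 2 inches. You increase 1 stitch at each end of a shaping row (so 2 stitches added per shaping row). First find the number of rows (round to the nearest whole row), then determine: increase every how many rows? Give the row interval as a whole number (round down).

Increase every 7th row.

Rows = 15.1 × 6.5 = 98.1 → 98 rows.
Stitches to add: 28 → 14 shaping rows (at 2 st each).
98 / 14 = 7.00 → every 7 rows.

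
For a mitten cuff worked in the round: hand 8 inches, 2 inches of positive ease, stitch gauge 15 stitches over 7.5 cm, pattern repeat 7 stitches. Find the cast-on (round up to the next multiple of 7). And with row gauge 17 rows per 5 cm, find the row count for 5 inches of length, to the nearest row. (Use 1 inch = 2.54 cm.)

Finished = 8 + 2 = 10 inches.
10 inches × 2.54 = 25.40 cm.
15/7.5 = 2 sts per cm; 25.40 × 2 = 50.80 sts.
Next multiple of 7 → 56.
5 inches = 12.70 cm; × 3.4 = 43.18 → 43 rows.

Cast on 56 stitches; work 43 rows.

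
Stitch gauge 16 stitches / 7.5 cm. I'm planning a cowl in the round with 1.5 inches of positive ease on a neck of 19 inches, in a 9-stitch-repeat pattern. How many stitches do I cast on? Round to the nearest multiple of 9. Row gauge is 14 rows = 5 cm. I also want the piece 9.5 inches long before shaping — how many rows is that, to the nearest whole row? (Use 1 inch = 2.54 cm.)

Finished = 19 + 1.5 = 20.5 inches.
20.5 inches × 2.54 = 52.07 cm.
16/7.5 = 2.133 sts per cm; 52.07 × 2.133 = 111.08 sts.
Nearest multiple of 9 → 108.
9.5 inches = 24.13 cm; × 2.8 = 67.56 → 68 rows.

Cast on 108 stitches; work 68 rows.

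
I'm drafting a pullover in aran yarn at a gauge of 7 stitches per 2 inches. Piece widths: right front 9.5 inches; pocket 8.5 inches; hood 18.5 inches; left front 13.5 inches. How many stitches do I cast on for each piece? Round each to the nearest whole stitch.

Rate = 7/2 = 3.5 sts per in.
right front: 9.5 × 3.5 = 33.25 → 33.
pocket: 8.5 × 3.5 = 29.75 → 30.
hood: 18.5 × 3.5 = 64.75 → 65.
left front: 13.5 × 3.5 = 47.25 → 47.

right front 33; pocket 30; hood 65; left front 47.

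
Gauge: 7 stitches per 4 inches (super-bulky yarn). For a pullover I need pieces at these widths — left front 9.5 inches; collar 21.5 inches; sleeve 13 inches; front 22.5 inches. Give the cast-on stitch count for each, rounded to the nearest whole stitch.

left front 17; collar 38; sleeve 23; front 39.

Rate = 7/4 = 1.75 sts per in.
left front: 9.5 × 1.75 = 16.62 → 17.
collar: 21.5 × 1.75 = 37.62 → 38.
sleeve: 13 × 1.75 = 22.75 → 23.
front: 22.5 × 1.75 = 39.38 → 39.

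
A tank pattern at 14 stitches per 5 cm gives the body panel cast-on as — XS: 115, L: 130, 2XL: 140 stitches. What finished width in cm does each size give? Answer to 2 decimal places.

14/5 = 2.8 sts per cm.
XS: 115 / 2.8 = 41.071 → 41.07 cm.
L: 130 / 2.8 = 46.429 → 46.43 cm.
2XL: 140 / 2.8 = 50.000 → 50.00 cm.

XS 41.07 cm; L 46.43 cm; 2XL 50.00 cm.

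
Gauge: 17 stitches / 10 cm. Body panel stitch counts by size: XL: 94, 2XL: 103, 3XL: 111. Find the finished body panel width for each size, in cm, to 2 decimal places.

17/10 = 1.7 sts per cm.
XL: 94 / 1.7 = 55.294 → 55.29 cm.
2XL: 103 / 1.7 = 60.588 → 60.59 cm.
3XL: 111 / 1.7 = 65.294 → 65.29 cm.

XL 55.29 cm; 2XL 60.59 cm; 3XL 65.29 cm.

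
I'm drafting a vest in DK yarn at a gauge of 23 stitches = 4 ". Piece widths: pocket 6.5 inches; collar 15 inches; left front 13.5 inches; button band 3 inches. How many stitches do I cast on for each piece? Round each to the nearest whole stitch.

Rate = 23/4 = 5.75 sts per in.
pocket: 6.5 × 5.75 = 37.38 → 37.
collar: 15 × 5.75 = 86.25 → 86.
left front: 13.5 × 5.75 = 77.62 → 78.
button band: 3 × 5.75 = 17.25 → 17.

pocket 37; collar 86; left front 78; button band 17.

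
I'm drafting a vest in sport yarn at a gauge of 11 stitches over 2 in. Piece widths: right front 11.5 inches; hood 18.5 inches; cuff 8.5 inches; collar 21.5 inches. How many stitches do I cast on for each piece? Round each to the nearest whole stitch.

Rate = 11/2 = 5.5 sts per in.
right front: 11.5 × 5.5 = 63.25 → 63.
hood: 18.5 × 5.5 = 101.75 → 102.
cuff: 8.5 × 5.5 = 46.75 → 47.
collar: 21.5 × 5.5 = 118.25 → 118.

right front 63; hood 102; cuff 47; collar 118.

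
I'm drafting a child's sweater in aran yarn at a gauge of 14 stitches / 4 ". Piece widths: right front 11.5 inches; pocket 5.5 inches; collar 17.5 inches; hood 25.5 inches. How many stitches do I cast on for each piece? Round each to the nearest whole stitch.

Rate = 14/4 = 3.5 sts per in.
right front: 11.5 × 3.5 = 40.25 → 40.
pocket: 5.5 × 3.5 = 19.25 → 19.
collar: 17.5 × 3.5 = 61.25 → 61.
hood: 25.5 × 3.5 = 89.25 → 89.

right front 40; pocket 19; collar 61; hood 89.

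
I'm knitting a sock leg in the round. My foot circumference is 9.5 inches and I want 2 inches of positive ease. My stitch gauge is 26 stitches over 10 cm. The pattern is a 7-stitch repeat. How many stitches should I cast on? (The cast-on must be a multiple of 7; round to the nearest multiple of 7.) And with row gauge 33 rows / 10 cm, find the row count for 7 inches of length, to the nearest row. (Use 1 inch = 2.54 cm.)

Cast on 77 stitches; work 59 rows.

Finished = 9.5 + 2 = 11.5 inches.
11.5 inches × 2.54 = 29.21 cm.
26/10 = 2.6 sts per cm; 29.21 × 2.6 = 75.95 sts.
Nearest multiple of 7 → 77.
7 inches = 17.78 cm; × 3.3 = 58.67 → 59 rows.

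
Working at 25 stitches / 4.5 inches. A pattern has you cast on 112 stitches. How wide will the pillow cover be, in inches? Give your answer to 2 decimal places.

25 stitches / 4.5 inch = 5.556 stitches per inch.
112 / 5.556 = 20.160 inches.

20.16 inches.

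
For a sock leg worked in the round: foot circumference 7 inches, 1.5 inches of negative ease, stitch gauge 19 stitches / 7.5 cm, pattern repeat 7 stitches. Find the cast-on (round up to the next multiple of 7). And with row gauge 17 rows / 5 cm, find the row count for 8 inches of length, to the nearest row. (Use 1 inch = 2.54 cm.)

Finished = 7 − 1.5 = 5.5 inches.
5.5 inches × 2.54 = 13.97 cm.
19/7.5 = 2.533 sts per cm; 13.97 × 2.533 = 35.39 sts.
Next multiple of 7 → 42.
8 inches = 20.32 cm; × 3.4 = 69.09 → 69 rows.

Cast on 42 stitches; work 69 rows.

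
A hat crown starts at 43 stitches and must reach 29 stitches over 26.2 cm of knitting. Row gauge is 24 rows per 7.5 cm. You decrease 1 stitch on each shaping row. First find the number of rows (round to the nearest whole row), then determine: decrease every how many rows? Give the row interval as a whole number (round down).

Rows = 26.2 × 3.2 = 83.8 → 84 rows.
Stitches to remove: 14 → 14 shaping rows (at 1 st each).
84 / 14 = 6.00 → every 6 rows.

Decrease every 6th row.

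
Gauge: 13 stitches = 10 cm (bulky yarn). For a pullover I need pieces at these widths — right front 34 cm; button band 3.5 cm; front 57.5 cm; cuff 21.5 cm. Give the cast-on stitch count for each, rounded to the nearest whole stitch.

Rate = 13/10 = 1.3 sts per cm.
right front: 34 × 1.3 = 44.20 → 44.
button band: 3.5 × 1.3 = 4.55 → 5.
front: 57.5 × 1.3 = 74.75 → 75.
cuff: 21.5 × 1.3 = 27.95 → 28.

right front 44; button band 5; front 75; cuff 28.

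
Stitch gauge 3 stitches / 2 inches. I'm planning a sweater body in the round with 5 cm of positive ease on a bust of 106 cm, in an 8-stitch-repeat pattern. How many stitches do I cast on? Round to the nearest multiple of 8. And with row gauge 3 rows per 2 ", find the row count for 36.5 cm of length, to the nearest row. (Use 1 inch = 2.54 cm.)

Finished = 106 + 5 = 111 cm.
111 cm × 1/2.54 = 43.70 inches.
3/2 = 1.5 sts per in; 43.70 × 1.5 = 65.55 sts.
Nearest multiple of 8 → 64.
36.5 cm = 14.37 inches; × 1.5 = 21.56 → 22 rows.

Cast on 64 stitches; work 22 rows.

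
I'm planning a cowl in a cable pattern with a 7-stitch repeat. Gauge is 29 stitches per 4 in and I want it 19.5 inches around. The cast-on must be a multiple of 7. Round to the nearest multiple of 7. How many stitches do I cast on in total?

29 / 4 = 7.25 sts per inch.
19.5 × 7.25 = 141.38 sts.
Nearest multiple of 7: 140.

Cast on 140 stitches.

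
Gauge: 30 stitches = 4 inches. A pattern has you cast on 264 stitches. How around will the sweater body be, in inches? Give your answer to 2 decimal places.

35.20 inches.

30 stitches / 4 inch = 7.5 stitches per inch.
264 / 7.5 = 35.200 inches.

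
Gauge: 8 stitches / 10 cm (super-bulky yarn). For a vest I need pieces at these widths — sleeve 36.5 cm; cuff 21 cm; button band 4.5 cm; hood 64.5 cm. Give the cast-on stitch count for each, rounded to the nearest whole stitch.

sleeve 29; cuff 17; button band 4; hood 52.

Rate = 8/10 = 0.8 sts per cm.
sleeve: 36.5 × 0.8 = 29.20 → 29.
cuff: 21 × 0.8 = 16.80 → 17.
button band: 4.5 × 0.8 = 3.60 → 4.
hood: 64.5 × 0.8 = 51.60 → 52.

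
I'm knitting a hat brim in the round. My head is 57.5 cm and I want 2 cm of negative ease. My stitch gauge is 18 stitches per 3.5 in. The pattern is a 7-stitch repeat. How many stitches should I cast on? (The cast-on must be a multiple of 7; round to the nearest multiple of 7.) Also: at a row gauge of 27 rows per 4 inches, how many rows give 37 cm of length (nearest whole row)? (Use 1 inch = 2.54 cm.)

Cast on 112 stitches; work 98 rows.

Finished = 57.5 − 2 = 55.5 cm.
55.5 cm × 1/2.54 = 21.85 inches.
18/3.5 = 5.143 sts per in; 21.85 × 5.143 = 112.37 sts.
Nearest multiple of 7 → 112.
37 cm = 14.57 inches; × 6.75 = 98.33 → 98 rows.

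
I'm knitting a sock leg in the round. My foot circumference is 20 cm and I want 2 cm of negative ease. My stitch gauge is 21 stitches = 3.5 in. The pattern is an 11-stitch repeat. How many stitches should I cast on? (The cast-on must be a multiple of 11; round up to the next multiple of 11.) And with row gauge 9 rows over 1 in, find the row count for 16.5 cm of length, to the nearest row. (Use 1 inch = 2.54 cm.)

Cast on 44 stitches; work 58 rows.

Finished = 20 − 2 = 18 cm.
18 cm × 1/2.54 = 7.09 inches.
21/3.5 = 6 sts per in; 7.09 × 6 = 42.52 sts.
Next multiple of 11 → 44.
16.5 cm = 6.50 inches; × 9 = 58.46 → 58 rows.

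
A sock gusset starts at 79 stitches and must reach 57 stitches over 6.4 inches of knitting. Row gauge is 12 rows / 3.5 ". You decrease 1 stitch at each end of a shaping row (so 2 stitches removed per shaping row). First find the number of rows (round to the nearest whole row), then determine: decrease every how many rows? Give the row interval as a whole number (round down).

Rows = 6.4 × 3.429 = 21.9 → 22 rows.
Stitches to remove: 22 → 11 shaping rows (at 2 st each).
22 / 11 = 2.00 → every 2 rows.

Decrease every 2nd row.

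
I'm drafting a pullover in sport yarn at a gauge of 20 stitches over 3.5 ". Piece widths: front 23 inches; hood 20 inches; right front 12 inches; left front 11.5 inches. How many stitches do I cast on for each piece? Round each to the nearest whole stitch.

front 131; hood 114; right front 69; left front 66.

Rate = 20/3.5 = 5.714 sts per in.
front: 23 × 5.714 = 131.43 → 131.
hood: 20 × 5.714 = 114.29 → 114.
right front: 12 × 5.714 = 68.57 → 69.
left front: 11.5 × 5.714 = 65.71 → 66.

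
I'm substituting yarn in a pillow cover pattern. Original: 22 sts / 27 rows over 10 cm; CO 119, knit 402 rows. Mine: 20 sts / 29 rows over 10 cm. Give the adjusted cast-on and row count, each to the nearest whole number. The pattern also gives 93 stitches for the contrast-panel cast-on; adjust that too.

Cast on 108 stitches; work 432 rows; contrast-panel cast-on 85 stitches.

Stitches: 119 × 20/22 = 108.18 → 108.
Rows: 402 × 29/27 = 431.78 → 432.
contrast-panel cast-on: 93 × 20/22 = 84.55 → 85.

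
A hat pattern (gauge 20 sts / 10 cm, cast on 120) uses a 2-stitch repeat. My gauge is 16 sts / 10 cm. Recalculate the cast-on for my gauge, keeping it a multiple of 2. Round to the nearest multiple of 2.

120 × 16 / 20 = 96.00.
Nearest multiple of 2: 96.

Cast on 96 stitches.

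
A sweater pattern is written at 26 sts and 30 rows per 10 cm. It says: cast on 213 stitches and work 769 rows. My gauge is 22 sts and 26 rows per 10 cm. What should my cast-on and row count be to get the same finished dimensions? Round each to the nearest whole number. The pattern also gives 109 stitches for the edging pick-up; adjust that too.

Stitches: 213 × 22/26 = 180.23 → 180.
Rows: 769 × 26/30 = 666.47 → 666.
edging pick-up: 109 × 22/26 = 92.23 → 92.

Cast on 180 stitches; work 666 rows; edging pick-up 92 stitches.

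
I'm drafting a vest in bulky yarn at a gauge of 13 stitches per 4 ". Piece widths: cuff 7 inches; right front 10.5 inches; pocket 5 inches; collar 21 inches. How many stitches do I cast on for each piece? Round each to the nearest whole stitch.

Rate = 13/4 = 3.25 sts per in.
cuff: 7 × 3.25 = 22.75 → 23.
right front: 10.5 × 3.25 = 34.12 → 34.
pocket: 5 × 3.25 = 16.25 → 16.
collar: 21 × 3.25 = 68.25 → 68.

cuff 23; right front 34; pocket 16; collar 68.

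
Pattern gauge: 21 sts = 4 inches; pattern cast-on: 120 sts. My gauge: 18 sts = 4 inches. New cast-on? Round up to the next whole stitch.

Scale factor = 18 / 21 = 0.857.
120 × 18 / 21 = 102.86 sts.
→ 103 sts.

Cast on 103 stitches.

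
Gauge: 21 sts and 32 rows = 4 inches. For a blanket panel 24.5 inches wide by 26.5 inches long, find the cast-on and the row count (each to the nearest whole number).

Stitch gauge = 21/4 = 5.25 sts/in; 24.5 × 5.25 = 128.62 → 129 sts.
Row gauge = 32/4 = 8 rows/in; 26.5 × 8 = 212.00 → 212 rows.

Cast on 129 stitches and work 212 rows.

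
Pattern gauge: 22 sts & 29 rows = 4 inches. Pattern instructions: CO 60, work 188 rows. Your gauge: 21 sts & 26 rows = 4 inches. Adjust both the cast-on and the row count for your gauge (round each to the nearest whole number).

Cast on 57 stitches; work 169 rows.

Stitches: 60 × 21/22 = 57.27 → 57.
Rows: 188 × 26/29 = 168.55 → 169.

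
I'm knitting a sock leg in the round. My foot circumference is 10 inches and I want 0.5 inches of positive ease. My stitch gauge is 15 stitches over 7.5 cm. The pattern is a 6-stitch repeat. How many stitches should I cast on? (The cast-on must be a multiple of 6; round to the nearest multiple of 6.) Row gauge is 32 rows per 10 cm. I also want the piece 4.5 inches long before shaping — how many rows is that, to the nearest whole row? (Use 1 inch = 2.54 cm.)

Finished = 10 + 0.5 = 10.5 inches.
10.5 inches × 2.54 = 26.67 cm.
15/7.5 = 2 sts per cm; 26.67 × 2 = 53.34 sts.
Nearest multiple of 6 → 54.
4.5 inches = 11.43 cm; × 3.2 = 36.58 → 37 rows.

Cast on 54 stitches; work 37 rows.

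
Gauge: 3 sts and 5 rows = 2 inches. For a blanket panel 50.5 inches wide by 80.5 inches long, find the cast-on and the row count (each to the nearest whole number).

Stitch gauge = 3/2 = 1.5 sts/in; 50.5 × 1.5 = 75.75 → 76 sts.
Row gauge = 5/2 = 2.5 rows/in; 80.5 × 2.5 = 201.25 → 201 rows.

Cast on 76 stitches and work 201 rows.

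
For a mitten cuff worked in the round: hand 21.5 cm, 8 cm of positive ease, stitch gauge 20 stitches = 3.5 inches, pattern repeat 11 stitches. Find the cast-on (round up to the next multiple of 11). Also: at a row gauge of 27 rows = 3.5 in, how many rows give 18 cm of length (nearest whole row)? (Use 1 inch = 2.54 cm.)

Cast on 77 stitches; work 55 rows.

Finished = 21.5 + 8 = 29.5 cm.
29.5 cm × 1/2.54 = 11.61 inches.
20/3.5 = 5.714 sts per in; 11.61 × 5.714 = 66.37 sts.
Next multiple of 11 → 77.
18 cm = 7.09 inches; × 7.714 = 54.67 → 55 rows.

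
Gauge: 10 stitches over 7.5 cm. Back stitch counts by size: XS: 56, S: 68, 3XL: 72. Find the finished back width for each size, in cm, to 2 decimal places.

XS 42.00 cm; S 51.00 cm; 3XL 54.00 cm.

10/7.5 = 1.333 sts per cm.
XS: 56 / 1.333 = 42.000 → 42.00 cm.
S: 68 / 1.333 = 51.000 → 51.00 cm.
3XL: 72 / 1.333 = 54.000 → 54.00 cm.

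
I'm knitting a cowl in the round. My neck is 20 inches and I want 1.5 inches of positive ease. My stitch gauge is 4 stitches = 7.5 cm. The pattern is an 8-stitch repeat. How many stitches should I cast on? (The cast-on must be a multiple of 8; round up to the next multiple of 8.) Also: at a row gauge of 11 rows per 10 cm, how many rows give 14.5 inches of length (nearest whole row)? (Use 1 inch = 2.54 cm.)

Cast on 32 stitches; work 41 rows.

Finished = 20 + 1.5 = 21.5 inches.
21.5 inches × 2.54 = 54.61 cm.
4/7.5 = 0.533 sts per cm; 54.61 × 0.533 = 29.13 sts.
Next multiple of 8 → 32.
14.5 inches = 36.83 cm; × 1.1 = 40.51 → 41 rows.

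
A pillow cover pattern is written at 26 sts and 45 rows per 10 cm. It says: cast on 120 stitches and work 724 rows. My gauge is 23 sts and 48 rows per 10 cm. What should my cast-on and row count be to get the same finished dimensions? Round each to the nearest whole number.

Cast on 106 stitches; work 772 rows.

Stitches: 120 × 23/26 = 106.15 → 106.
Rows: 724 × 48/45 = 772.27 → 772.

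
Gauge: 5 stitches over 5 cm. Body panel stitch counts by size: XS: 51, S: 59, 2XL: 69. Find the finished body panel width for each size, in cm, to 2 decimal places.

5/5 = 1 sts per cm.
XS: 51 / 1 = 51.000 → 51.00 cm.
S: 59 / 1 = 59.000 → 59.00 cm.
2XL: 69 / 1 = 69.000 → 69.00 cm.

XS 51.00 cm; S 59.00 cm; 2XL 69.00 cm.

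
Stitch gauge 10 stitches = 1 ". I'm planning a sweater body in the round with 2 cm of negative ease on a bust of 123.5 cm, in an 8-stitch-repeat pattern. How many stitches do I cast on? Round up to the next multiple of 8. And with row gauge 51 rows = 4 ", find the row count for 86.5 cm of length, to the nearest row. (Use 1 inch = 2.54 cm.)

Finished = 123.5 − 2 = 121.5 cm.
121.5 cm × 1/2.54 = 47.83 inches.
10/1 = 10 sts per in; 47.83 × 10 = 478.35 sts.
Next multiple of 8 → 480.
86.5 cm = 34.06 inches; × 12.75 = 434.20 → 434 rows.

Cast on 480 stitches; work 434 rows.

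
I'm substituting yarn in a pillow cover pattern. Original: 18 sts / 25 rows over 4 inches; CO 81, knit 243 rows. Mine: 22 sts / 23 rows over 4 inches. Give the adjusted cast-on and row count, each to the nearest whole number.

Stitches: 81 × 22/18 = 99.00 → 99.
Rows: 243 × 23/25 = 223.56 → 224.

Cast on 99 stitches; work 224 rows.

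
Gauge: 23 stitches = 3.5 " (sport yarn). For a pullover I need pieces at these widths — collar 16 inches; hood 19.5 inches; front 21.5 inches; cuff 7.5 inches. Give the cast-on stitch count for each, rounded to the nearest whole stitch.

collar 105; hood 128; front 141; cuff 49.

Rate = 23/3.5 = 6.571 sts per in.
collar: 16 × 6.571 = 105.14 → 105.
hood: 19.5 × 6.571 = 128.14 → 128.
front: 21.5 × 6.571 = 141.29 → 141.
cuff: 7.5 × 6.571 = 49.29 → 49.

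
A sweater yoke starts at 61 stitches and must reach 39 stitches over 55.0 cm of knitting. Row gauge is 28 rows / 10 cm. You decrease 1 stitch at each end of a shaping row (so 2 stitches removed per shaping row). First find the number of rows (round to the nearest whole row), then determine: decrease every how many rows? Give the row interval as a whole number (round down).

Rows = 55.0 × 2.8 = 154.0 → 154 rows.
Stitches to remove: 22 → 11 shaping rows (at 2 st each).
154 / 11 = 14.00 → every 14 rows.

Decrease every 14th row.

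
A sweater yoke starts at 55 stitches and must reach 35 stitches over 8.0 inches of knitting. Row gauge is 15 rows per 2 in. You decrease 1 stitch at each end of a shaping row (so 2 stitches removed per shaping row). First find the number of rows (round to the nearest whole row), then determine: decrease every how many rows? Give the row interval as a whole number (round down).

Decrease every 6th row.

Rows = 8.0 × 7.5 = 60.0 → 60 rows.
Stitches to remove: 20 → 10 shaping rows (at 2 st each).
60 / 10 = 6.00 → every 6 rows.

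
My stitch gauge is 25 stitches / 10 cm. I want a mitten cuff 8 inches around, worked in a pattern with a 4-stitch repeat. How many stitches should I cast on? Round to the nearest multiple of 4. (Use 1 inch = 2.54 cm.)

8 in = 8 × 2.54 = 20.32 cm.
25 / 10 = 2.5 sts/cm.
20.32 × 2.5 = 50.80 sts.
→ 52.

Cast on 52 stitches.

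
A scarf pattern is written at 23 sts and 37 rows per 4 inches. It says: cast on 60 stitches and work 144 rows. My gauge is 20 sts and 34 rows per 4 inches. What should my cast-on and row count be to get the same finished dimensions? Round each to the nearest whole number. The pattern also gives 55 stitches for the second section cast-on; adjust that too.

Cast on 52 stitches; work 132 rows; second section cast-on 48 stitches.

Stitches: 60 × 20/23 = 52.17 → 52.
Rows: 144 × 34/37 = 132.32 → 132.
second section cast-on: 55 × 20/23 = 47.83 → 48.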